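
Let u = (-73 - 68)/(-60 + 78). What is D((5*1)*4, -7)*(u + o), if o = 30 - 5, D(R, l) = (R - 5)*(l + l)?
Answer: -3605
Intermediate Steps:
u = -47/6 (u = -141/18 = -141*1/18 = -47/6 ≈ -7.8333)
D(R, l) = 2*l*(-5 + R) (D(R, l) = (-5 + R)*(2*l) = 2*l*(-5 + R))
o = 25
D((5*1)*4, -7)*(u + o) = (2*(-7)*(-5 + (5*1)*4))*(-47/6 + 25) = (2*(-7)*(-5 + 5*4))*(103/6) = (2*(-7)*(-5 + 20))*(103/6) = (2*(-7)*15)*(103/6) = -210*103/6 = -3605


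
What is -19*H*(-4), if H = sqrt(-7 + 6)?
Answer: 76*I ≈ 76.0*I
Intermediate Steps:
H = I (H = sqrt(-1) = I ≈ 1.0*I)
-19*H*(-4) = -19*I*(-4) = 76*I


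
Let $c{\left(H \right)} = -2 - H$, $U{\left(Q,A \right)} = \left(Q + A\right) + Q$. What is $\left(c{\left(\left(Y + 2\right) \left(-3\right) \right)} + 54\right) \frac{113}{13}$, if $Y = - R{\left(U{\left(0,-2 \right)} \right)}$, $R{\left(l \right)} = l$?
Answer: $\frac{7232}{13} \approx 556.31$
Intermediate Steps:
$U{\left(Q,A \right)} = A + 2 Q$ ($U{\left(Q,A \right)} = \left(A + Q\right) + Q = A + 2 Q$)
$Y = 2$ ($Y = - (-2 + 2 \cdot 0) = - (-2 + 0) = \left(-1\right) \left(-2\right) = 2$)
$\left(c{\left(\left(Y + 2\right) \left(-3\right) \right)} + 54\right) \frac{113}{13} = \left(\left(-2 - \left(2 + 2\right) \left(-3\right)\right) + 54\right) \frac{113}{13} = \left(\left(-2 - 4 \left(-3\right)\right) + 54\right) 113 \cdot \frac{1}{13} = \left(\left(-2 - -12\right) + 54\right) \frac{113}{13} = \left(\left(-2 + 12\right) + 54\right) \frac{113}{13} = \left(10 + 54\right) \frac{113}{13} = 64 \cdot \frac{113}{13} = \frac{7232}{13}$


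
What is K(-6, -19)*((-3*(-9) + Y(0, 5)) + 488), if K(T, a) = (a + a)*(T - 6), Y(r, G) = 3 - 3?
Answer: 234840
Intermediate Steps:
Y(r, G) = 0
K(T, a) = 2*a*(-6 + T) (K(T, a) = (2*a)*(-6 + T) = 2*a*(-6 + T))
K(-6, -19)*((-3*(-9) + Y(0, 5)) + 488) = (2*(-19)*(-6 - 6))*((-3*(-9) + 0) + 488) = (2*(-19)*(-12))*((27 + 0) + 488) = 456*(27 + 488) = 456*515 = 234840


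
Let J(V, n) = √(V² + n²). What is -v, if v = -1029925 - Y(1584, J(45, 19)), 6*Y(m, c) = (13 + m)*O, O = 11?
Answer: 6197117/6 ≈ 1.0329e+6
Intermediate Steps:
Y(m, c) = 143/6 + 11*m/6 (Y(m, c) = ((13 + m)*11)/6 = (143 + 11*m)/6 = 143/6 + 11*m/6)
v = -6197117/6 (v = -1029925 - (143/6 + (11/6)*1584) = -1029925 - (143/6 + 2904) = -1029925 - 1*17567/6 = -1029925 - 17567/6 = -6197117/6 ≈ -1.0329e+6)
-v = -1*(-6197117/6) = 6197117/6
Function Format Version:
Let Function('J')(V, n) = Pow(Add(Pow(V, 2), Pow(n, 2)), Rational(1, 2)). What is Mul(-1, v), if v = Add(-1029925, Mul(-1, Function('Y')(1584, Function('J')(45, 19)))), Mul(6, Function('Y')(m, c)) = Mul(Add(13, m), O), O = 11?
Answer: Rational(6197117, 6) ≈ 1.0329e+6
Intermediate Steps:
Function('Y')(m, c) = Add(Rational(143, 6), Mul(Rational(11, 6), m)) (Function('Y')(m, c) = Mul(Rational(1, 6), Mul(Add(13, m), 11)) = Mul(Rational(1, 6), Add(143, Mul(11, m))) = Add(Rational(143, 6), Mul(Rational(11, 6), m)))
v = Rational(-6197117, 6) (v = Add(-1029925, Mul(-1, Add(Rational(143, 6), Mul(Rational(11, 6), 1584)))) = Add(-1029925, Mul(-1, Add(Rational(143, 6), 2904))) = Add(-1029925, Mul(-1, Rational(17567, 6))) = Add(-1029925, Rational(-17567, 6)) = Rational(-6197117, 6) ≈ -1.0329e+6)
Mul(-1, v) = Mul(-1, Rational(-6197117, 6)) = Rational(6197117, 6)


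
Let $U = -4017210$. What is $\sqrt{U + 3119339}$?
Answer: $i \sqrt{897871} \approx 947.56 i$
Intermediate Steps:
$\sqrt{U + 3119339} = \sqrt{-4017210 + 3119339} = \sqrt{-897871} = i \sqrt{897871}$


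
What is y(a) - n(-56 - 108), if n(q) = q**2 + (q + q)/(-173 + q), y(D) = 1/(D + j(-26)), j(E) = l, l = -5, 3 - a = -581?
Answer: -5248217783/195123 ≈ -26897.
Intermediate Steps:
a = 584 (a = 3 - 1*(-581) = 3 + 581 = 584)
j(E) = -5
y(D) = 1/(-5 + D) (y(D) = 1/(D - 5) = 1/(-5 + D))
n(q) = q**2 + 2*q/(-173 + q) (n(q) = q**2 + (2*q)/(-173 + q) = q**2 + 2*q/(-173 + q))
y(a) - n(-56 - 108) = 1/(-5 + 584) - (-56 - 108)*(2 + (-56 - 108)**2 - 173*(-56 - 108))/(-173 + (-56 - 108)) = 1/579 - (-164)*(2 + (-164)**2 - 173*(-164))/(-173 - 164) = 1/579 - (-164)*(2 + 26896 + 28372)/(-337) = 1/579 - (-164)*(-1)*55270/337 = 1/579 - 1*9064280/337 = 1/579 - 9064280/337 = -5248217783/195123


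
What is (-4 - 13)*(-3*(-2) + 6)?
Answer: -204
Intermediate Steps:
(-4 - 13)*(-3*(-2) + 6) = -17*(6 + 6) = -17*12 = -204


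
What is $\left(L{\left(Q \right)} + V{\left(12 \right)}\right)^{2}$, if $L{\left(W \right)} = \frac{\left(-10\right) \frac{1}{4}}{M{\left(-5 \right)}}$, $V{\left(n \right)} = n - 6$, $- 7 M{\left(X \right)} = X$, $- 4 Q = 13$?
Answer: $\frac{25}{4} \approx 6.25$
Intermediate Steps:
$Q = - \frac{13}{4}$ ($Q = \left(- \frac{1}{4}\right) 13 = - \frac{13}{4} \approx -3.25$)
$M{\left(X \right)} = - \frac{X}{7}$
$V{\left(n \right)} = -6 + n$
$L{\left(W \right)} = - \frac{7}{2}$ ($L{\left(W \right)} = \frac{\left(-10\right) \frac{1}{4}}{\left(- \frac{1}{7}\right) \left(-5\right)} = \frac{\left(-10\right) \frac{1}{4}}{\frac{5}{7}} = \left(- \frac{5}{2}\right) \frac{7}{5} = - \frac{7}{2}$)
$\left(L{\left(Q \right)} + V{\left(12 \right)}\right)^{2} = \left(- \frac{7}{2} + \left(-6 + 12\right)\right)^{2} = \left(- \frac{7}{2} + 6\right)^{2} = \left(\frac{5}{2}\right)^{2} = \frac{25}{4}$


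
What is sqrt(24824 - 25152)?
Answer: 2*I*sqrt(82) ≈ 18.111*I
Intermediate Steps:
sqrt(24824 - 25152) = sqrt(-328) = 2*I*sqrt(82)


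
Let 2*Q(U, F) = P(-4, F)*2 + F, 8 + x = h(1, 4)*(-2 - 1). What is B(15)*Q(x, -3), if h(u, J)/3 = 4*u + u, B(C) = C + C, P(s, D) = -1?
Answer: -75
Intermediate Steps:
B(C) = 2*C
h(u, J) = 15*u (h(u, J) = 3*(4*u + u) = 3*(5*u) = 15*u)
x = -53 (x = -8 + (15*1)*(-2 - 1) = -8 + 15*(-3) = -8 - 45 = -53)
Q(U, F) = -1 + F/2 (Q(U, F) = (-1*2 + F)/2 = (-2 + F)/2 = -1 + F/2)
B(15)*Q(x, -3) = (2*15)*(-1 + (½)*(-3)) = 30*(-1 - 3/2) = 30*(-5/2) = -75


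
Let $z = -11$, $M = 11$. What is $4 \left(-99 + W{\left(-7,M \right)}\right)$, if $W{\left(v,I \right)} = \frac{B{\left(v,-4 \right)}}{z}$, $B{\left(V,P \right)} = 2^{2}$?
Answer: $- \frac{4372}{11} \approx -397.45$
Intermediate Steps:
$B{\left(V,P \right)} = 4$
$W{\left(v,I \right)} = - \frac{4}{11}$ ($W{\left(v,I \right)} = \frac{4}{-11} = 4 \left(- \frac{1}{11}\right) = - \frac{4}{11}$)
$4 \left(-99 + W{\left(-7,M \right)}\right) = 4 \left(-99 - \frac{4}{11}\right) = 4 \left(- \frac{1093}{11}\right) = - \frac{4372}{11}$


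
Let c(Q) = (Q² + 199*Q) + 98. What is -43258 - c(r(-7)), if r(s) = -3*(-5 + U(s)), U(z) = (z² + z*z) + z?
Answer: -58578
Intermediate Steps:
U(z) = z + 2*z² (U(z) = (z² + z²) + z = 2*z² + z = z + 2*z²)
r(s) = 15 - 3*s*(1 + 2*s) (r(s) = -3*(-5 + s*(1 + 2*s)) = 15 - 3*s*(1 + 2*s))
c(Q) = 98 + Q² + 199*Q
-43258 - c(r(-7)) = -43258 - (98 + (15 - 3*(-7)*(1 + 2*(-7)))² + 199*(15 - 3*(-7)*(1 + 2*(-7)))) = -43258 - (98 + (15 - 3*(-7)*(1 - 14))² + 199*(15 - 3*(-7)*(1 - 14))) = -43258 - (98 + (15 - 3*(-7)*(-13))² + 199*(15 - 3*(-7)*(-13))) = -43258 - (98 + (15 - 273)² + 199*(15 - 273)) = -43258 - (98 + (-258)² + 199*(-258)) = -43258 - (98 + 66564 - 51342) = -43258 - 1*15320 = -43258 - 15320 = -58578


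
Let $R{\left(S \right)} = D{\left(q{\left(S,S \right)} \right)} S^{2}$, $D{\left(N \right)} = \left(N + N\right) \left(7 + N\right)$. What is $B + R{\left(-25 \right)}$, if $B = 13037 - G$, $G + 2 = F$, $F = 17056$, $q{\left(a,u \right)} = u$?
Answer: $558483$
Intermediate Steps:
$G = 17054$ ($G = -2 + 17056 = 17054$)
$D{\left(N \right)} = 2 N \left(7 + N\right)$
$R{\left(S \right)} = 2 S^{3} \left(7 + S\right)$ ($R{\left(S \right)} = 2 S \left(7 + S\right) S^{2} = 2 S^{3} \left(7 + S\right)$)
$B = -4017$ ($B = 13037 - 17054 = -4017$)
$B + R{\left(-25 \right)} = -4017 + 2 \left(-25\right)^{3} \left(7 - 25\right) = -4017 + 2 \left(-15625\right) \left(-18\right) = -4017 + 562500 = 558483$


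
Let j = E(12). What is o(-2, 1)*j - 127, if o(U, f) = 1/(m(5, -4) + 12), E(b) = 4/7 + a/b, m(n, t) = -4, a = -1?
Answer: -85303/672 ≈ -126.94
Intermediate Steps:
E(b) = 4/7 - 1/b
j = 41/84 (j = 4/7 - 1/12 = 41/84 ≈ 0.48810)
o(U, f) = ⅛ (o(U, f) = 1/(-4 + 12) = 1/8 = ⅛)
o(-2, 1)*j - 127 = (⅛)*(41/84) - 127 = 41/672 - 127 = -85303/672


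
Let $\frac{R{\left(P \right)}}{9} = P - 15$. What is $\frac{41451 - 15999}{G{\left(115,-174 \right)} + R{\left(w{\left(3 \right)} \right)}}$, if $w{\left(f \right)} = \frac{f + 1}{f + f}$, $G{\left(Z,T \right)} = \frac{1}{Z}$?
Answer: $- \frac{1463490}{7417} \approx -197.32$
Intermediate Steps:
$w{\left(f \right)} = \frac{1 + f}{2 f}$
$R{\left(P \right)} = -135 + 9 P$ ($R{\left(P \right)} = 9 \left(P - 15\right) = 9 \left(-15 + P\right) = -135 + 9 P$)
$\frac{41451 - 15999}{G{\left(115,-174 \right)} + R{\left(w{\left(3 \right)} \right)}} = \frac{41451 - 15999}{\frac{1}{115} - \left(135 - 9 \frac{1 + 3}{2 \cdot 3}\right)} = \frac{25452}{\frac{1}{115} - \left(135 - 9 \cdot \frac{1}{2} \cdot \frac{1}{3} \cdot 4\right)} = \frac{25452}{\frac{1}{115} + \left(-135 + 9 \cdot \frac{2}{3}\right)} = \frac{25452}{\frac{1}{115} + \left(-135 + 6\right)} = \frac{25452}{\frac{1}{115} - 129} = \frac{25452}{- \frac{14834}{115}} = 25452 \left(- \frac{115}{14834}\right) = - \frac{1463490}{7417}$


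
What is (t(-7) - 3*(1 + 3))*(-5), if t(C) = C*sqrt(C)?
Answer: 60 + 35*I*sqrt(7) ≈ 60.0 + 92.601*I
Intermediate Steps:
t(C) = C**(3/2)
(t(-7) - 3*(1 + 3))*(-5) = ((-7)**(3/2) - 3*(1 + 3))*(-5) = (-7*I*sqrt(7) - 3*4)*(-5) = (-7*I*sqrt(7) - 12)*(-5) = (-12 - 7*I*sqrt(7))*(-5) = 60 + 35*I*sqrt(7)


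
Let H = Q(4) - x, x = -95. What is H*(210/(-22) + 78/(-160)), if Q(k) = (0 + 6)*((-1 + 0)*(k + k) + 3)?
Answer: -114777/176 ≈ -652.14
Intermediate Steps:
Q(k) = 18 - 12*k (Q(k) = 6*(-2*k + 3) = 6*(3 - 2*k) = 18 - 12*k)
H = 65 (H = (18 - 12*4) - 1*(-95) = (18 - 48) + 95 = -30 + 95 = 65)
H*(210/(-22) + 78/(-160)) = 65*(210/(-22) + 78/(-160)) = 65*(210*(-1/22) + 78*(-1/160)) = 65*(-105/11 - 39/80) = 65*(-8829/880) = -114777/176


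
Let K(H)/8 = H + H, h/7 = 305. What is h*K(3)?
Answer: 102480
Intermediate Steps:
h = 2135 (h = 7*305 = 2135)
K(H) = 16*H (K(H) = 8*(H + H) = 8*(2*H) = 16*H)
h*K(3) = 2135*(16*3) = 2135*48 = 102480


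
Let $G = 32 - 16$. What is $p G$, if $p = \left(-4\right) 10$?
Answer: $-640$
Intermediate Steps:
$G = 16$ ($G = 32 - 16 = 16$)
$p = -40$
$p G = \left(-40\right) 16 = -640$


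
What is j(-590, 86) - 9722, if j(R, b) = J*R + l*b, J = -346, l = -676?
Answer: 136282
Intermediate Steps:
j(R, b) = -676*b - 346*R (j(R, b) = -346*R - 676*b = -676*b - 346*R)
j(-590, 86) - 9722 = (-676*86 - 346*(-590)) - 9722 = (-58136 + 204140) - 9722 = 146004 - 9722 = 136282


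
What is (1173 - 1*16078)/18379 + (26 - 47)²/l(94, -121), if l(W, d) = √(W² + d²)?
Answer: -14905/18379 + 441*√23477/23477 ≈ 2.0672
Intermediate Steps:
(1173 - 1*16078)/18379 + (26 - 47)²/l(94, -121) = (1173 - 1*16078)/18379 + (26 - 47)²/(√(94² + (-121)²)) = (1173 - 16078)*(1/18379) + (-21)²/(√(8836 + 14641)) = -14905*1/18379 + 441/(√23477) = -14905/18379 + 441*(√23477/23477) = -14905/18379 + 441*√23477/23477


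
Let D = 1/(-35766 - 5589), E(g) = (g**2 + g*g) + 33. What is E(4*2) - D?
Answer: 6658156/41355 ≈ 161.00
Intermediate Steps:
E(g) = 33 + 2*g**2 (E(g) = (g**2 + g**2) + 33 = 2*g**2 + 33 = 33 + 2*g**2)
D = -1/41355 (D = 1/(-41355) = -1/41355 ≈ -2.4181e-5)
E(4*2) - D = (33 + 2*(4*2)**2) - 1*(-1/41355) = (33 + 2*8**2) + 1/41355 = (33 + 2*64) + 1/41355 = (33 + 128) + 1/41355 = 161 + 1/41355 = 6658156/41355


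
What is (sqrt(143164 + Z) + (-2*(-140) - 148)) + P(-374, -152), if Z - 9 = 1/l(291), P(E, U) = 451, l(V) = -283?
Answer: 583 + sqrt(11466582114)/283 ≈ 961.38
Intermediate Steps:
Z = 2546/283 (Z = 9 + 1/(-283) = 9 - 1/283 = 2546/283 ≈ 8.9965)
(sqrt(143164 + Z) + (-2*(-140) - 148)) + P(-374, -152) = (sqrt(143164 + 2546/283) + (-2*(-140) - 148)) + 451 = (sqrt(40517958/283) + (280 - 148)) + 451 = (sqrt(11466582114)/283 + 132) + 451 = (132 + sqrt(11466582114)/283) + 451 = 583 + sqrt(11466582114)/283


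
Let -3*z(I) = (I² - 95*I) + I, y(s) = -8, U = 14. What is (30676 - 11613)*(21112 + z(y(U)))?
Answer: 397272920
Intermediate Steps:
z(I) = -I²/3 + 94*I/3 (z(I) = -((I² - 95*I) + I)/3 = -(I² - 94*I)/3 = -I²/3 + 94*I/3)
(30676 - 11613)*(21112 + z(y(U))) = (30676 - 11613)*(21112 + (⅓)*(-8)*(94 - 1*(-8))) = 19063*(21112 + (⅓)*(-8)*(94 + 8)) = 19063*(21112 + (⅓)*(-8)*102) = 19063*(21112 - 272) = 19063*20840 = 397272920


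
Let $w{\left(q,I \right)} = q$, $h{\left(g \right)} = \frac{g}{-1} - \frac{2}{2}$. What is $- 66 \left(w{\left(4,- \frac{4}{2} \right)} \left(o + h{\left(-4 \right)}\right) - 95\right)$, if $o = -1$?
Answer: $5742$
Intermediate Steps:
$h{\left(g \right)} = -1 - g$ ($h{\left(g \right)} = g \left(-1\right) - 1 = - g - 1 = -1 - g$)
$- 66 \left(w{\left(4,- \frac{4}{2} \right)} \left(o + h{\left(-4 \right)}\right) - 95\right) = - 66 \left(4 \left(-1 - -3\right) - 95\right) = - 66 \left(4 \left(-1 + \left(-1 + 4\right)\right) - 95\right) = - 66 \left(4 \left(-1 + 3\right) - 95\right) = - 66 \left(4 \cdot 2 - 95\right) = - 66 \left(8 - 95\right) = \left(-66\right) \left(-87\right) = 5742$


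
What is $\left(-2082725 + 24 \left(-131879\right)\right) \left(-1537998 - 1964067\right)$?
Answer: $18378210250365$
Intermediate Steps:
$\left(-2082725 + 24 \left(-131879\right)\right) \left(-1537998 - 1964067\right) = \left(-2082725 - 3165096\right) \left(-3502065\right) = \left(-5247821\right) \left(-3502065\right) = 18378210250365$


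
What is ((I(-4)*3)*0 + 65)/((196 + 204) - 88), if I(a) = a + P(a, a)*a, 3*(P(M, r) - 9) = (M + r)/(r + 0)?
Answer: 5/24 ≈ 0.20833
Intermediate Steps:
P(M, r) = 9 + (M + r)/(3*r) (P(M, r) = 9 + ((M + r)/(r + 0))/3 = 9 + ((M + r)/r)/3 = 9 + (M + r)/(3*r))
I(a) = 32*a/3 (I(a) = a + ((a + 28*a)/(3*a))*a = a + ((29*a)/(3*a))*a = a + 29*a/3 = 32*a/3)
((I(-4)*3)*0 + 65)/((196 + 204) - 88) = ((((32/3)*(-4))*3)*0 + 65)/((196 + 204) - 88) = (-128/3*3*0 + 65)/(400 - 88) = (-128*0 + 65)/312 = (0 + 65)*(1/312) = 65*(1/312) = 5/24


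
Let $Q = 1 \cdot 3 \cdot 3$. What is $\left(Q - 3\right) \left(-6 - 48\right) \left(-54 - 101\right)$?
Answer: $50220$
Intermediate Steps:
$Q = 9$ ($Q = 3 \cdot 3 = 9$)
$\left(Q - 3\right) \left(-6 - 48\right) \left(-54 - 101\right) = \left(9 - 3\right) \left(-6 - 48\right) \left(-54 - 101\right) = \left(9 + \left(-11 + 8\right)\right) \left(-54\right) \left(-155\right) = \left(9 - 3\right) \left(-54\right) \left(-155\right) = 6 \left(-54\right) \left(-155\right) = \left(-324\right) \left(-155\right) = 50220$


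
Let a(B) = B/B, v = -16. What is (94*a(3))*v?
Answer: -1504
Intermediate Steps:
a(B) = 1
(94*a(3))*v = (94*1)*(-16) = 94*(-16) = -1504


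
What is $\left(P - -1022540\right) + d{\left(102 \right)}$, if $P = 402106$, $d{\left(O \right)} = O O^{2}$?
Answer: $2485854$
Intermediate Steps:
$d{\left(O \right)} = O^{3}$
$\left(P - -1022540\right) + d{\left(102 \right)} = \left(402106 - -1022540\right) + 102^{3} = \left(402106 + 1022540\right) + 1061208 = 1424646 + 1061208 = 2485854$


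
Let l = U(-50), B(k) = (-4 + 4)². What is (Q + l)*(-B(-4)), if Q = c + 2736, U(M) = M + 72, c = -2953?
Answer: 0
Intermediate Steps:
U(M) = 72 + M
B(k) = 0 (B(k) = 0² = 0)
l = 22 (l = 72 - 50 = 22)
Q = -217 (Q = -2953 + 2736 = -217)
(Q + l)*(-B(-4)) = (-217 + 22)*(-1*0) = -195*0 = 0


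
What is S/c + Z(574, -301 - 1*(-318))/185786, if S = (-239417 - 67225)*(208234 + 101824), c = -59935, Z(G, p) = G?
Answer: 8831969685989093/5567541955 ≈ 1.5863e+6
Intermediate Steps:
S = -95076805236 (S = -306642*310058 = -95076805236)
S/c + Z(574, -301 - 1*(-318))/185786 = -95076805236/(-59935) + 574/185786 = -95076805236*(-1/59935) + 574*(1/185786) = 95076805236/59935 + 287/92893 = 8831969685989093/5567541955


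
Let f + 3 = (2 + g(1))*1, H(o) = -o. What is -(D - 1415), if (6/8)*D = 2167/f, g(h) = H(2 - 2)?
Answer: 12913/3 ≈ 4304.3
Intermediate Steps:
g(h) = 0 (g(h) = -(2 - 2) = -1*0 = 0)
f = -1 (f = -3 + (2 + 0)*1 = -3 + 2*1 = -3 + 2 = -1)
D = -8668/3 (D = 4*(2167/(-1))/3 = 4*(2167*(-1))/3 = (4/3)*(-2167) = -8668/3 ≈ -2889.3)
-(D - 1415) = -(-8668/3 - 1415) = -1*(-12913/3) = 12913/3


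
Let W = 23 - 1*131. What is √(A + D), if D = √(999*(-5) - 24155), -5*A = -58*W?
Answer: √(-31320 + 125*I*√1166)/5 ≈ 2.4063 + 35.477*I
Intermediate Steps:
W = -108 (W = 23 - 131 = -108)
A = -6264/5 (A = -(-58)*(-108)/5 = -⅕*6264 = -6264/5 ≈ -1252.8)
D = 5*I*√1166 (D = √(-4995 - 24155) = √(-29150) = 5*I*√1166 ≈ 170.73*I)
√(A + D) = √(-6264/5 + 5*I*√1166)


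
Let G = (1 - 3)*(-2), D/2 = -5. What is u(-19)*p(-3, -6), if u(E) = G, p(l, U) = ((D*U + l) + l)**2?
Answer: 11664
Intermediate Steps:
D = -10 (D = 2*(-5) = -10)
G = 4 (G = -2*(-2) = 4)
p(l, U) = (-10*U + 2*l)**2 (p(l, U) = ((-10*U + l) + l)**2 = ((l - 10*U) + l)**2 = (-10*U + 2*l)**2)
u(E) = 4
u(-19)*p(-3, -6) = 4*(4*(-1*(-3) + 5*(-6))**2) = 4*(4*(3 - 30)**2) = 4*(4*(-27)**2) = 4*(4*729) = 4*2916 = 11664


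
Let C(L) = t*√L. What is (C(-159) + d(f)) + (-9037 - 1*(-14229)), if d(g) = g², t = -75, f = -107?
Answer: 16641 - 75*I*√159 ≈ 16641.0 - 945.71*I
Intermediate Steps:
C(L) = -75*√L
(C(-159) + d(f)) + (-9037 - 1*(-14229)) = (-75*I*√159 + (-107)²) + (-9037 - 1*(-14229)) = (-75*I*√159 + 11449) + (-9037 + 14229) = (-75*I*√159 + 11449) + 5192 = (11449 - 75*I*√159) + 5192 = 16641 - 75*I*√159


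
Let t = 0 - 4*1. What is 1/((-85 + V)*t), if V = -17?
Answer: 1/408 ≈ 0.0024510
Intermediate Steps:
t = -4 (t = 0 - 4 = -4)
1/((-85 + V)*t) = 1/((-85 - 17)*(-4)) = 1/(-102*(-4)) = 1/408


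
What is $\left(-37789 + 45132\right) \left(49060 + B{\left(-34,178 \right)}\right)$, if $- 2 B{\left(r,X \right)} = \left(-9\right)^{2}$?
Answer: $\frac{719900377}{2} \approx 3.5995 \cdot 10^{8}$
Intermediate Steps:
$B{\left(r,X \right)} = - \frac{81}{2}$ ($B{\left(r,X \right)} = - \frac{\left(-9\right)^{2}}{2} = \left(- \frac{1}{2}\right) 81 = - \frac{81}{2}$)
$\left(-37789 + 45132\right) \left(49060 + B{\left(-34,178 \right)}\right) = \left(-37789 + 45132\right) \left(49060 - \frac{81}{2}\right) = 7343 \cdot \frac{98039}{2} = \frac{719900377}{2}$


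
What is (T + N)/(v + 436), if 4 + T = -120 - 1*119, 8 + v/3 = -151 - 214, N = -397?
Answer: 640/683 ≈ 0.93704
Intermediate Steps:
v = -1119 (v = -24 + 3*(-151 - 214) = -24 + 3*(-365) = -24 - 1095 = -1119)
T = -243 (T = -4 + (-120 - 1*119) = -4 + (-120 - 119) = -4 - 239 = -243)
(T + N)/(v + 436) = (-243 - 397)/(-1119 + 436) = -640/(-683) = -640*(-1/683) = 640/683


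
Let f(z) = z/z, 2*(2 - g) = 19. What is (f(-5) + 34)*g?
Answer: -525/2 ≈ -262.50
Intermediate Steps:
g = -15/2 (g = 2 - ½*19 = 2 - 19/2 = -15/2 ≈ -7.5000)
f(z) = 1
(f(-5) + 34)*g = (1 + 34)*(-15/2) = 35*(-15/2) = -525/2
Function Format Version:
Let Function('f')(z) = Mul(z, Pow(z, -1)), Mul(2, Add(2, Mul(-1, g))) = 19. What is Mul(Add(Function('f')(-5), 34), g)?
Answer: Rational(-525, 2) ≈ -262.50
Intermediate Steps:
g = Rational(-15, 2) (g = Add(2, Mul(Rational(-1, 2), 19)) = Add(2, Rational(-19, 2)) = Rational(-15, 2) ≈ -7.5000)
Function('f')(z) = 1
Mul(Add(Function('f')(-5), 34), g) = Mul(Add(1, 34), Rational(-15, 2)) = Mul(35, Rational(-15, 2)) = Rational(-525, 2)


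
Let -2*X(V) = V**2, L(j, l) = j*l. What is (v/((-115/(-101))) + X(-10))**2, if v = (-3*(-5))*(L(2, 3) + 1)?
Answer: 942841/529 ≈ 1782.3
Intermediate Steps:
v = 105 (v = (-3*(-5))*(2*3 + 1) = 15*(6 + 1) = 15*7 = 105)
X(V) = -V**2/2
(v/((-115/(-101))) + X(-10))**2 = (105/((-115/(-101))) - 1/2*(-10)**2)**2 = (105/((-115*(-1/101))) - 1/2*100)**2 = (105/(115/101) - 50)**2 = (105*(101/115) - 50)**2 = (2121/23 - 50)**2 = (971/23)**2 = 942841/529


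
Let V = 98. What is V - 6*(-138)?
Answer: 926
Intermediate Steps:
V - 6*(-138) = 98 - 6*(-138) = 98 + 828 = 926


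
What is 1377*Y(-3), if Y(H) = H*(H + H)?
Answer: 24786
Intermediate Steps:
Y(H) = 2*H² (Y(H) = H*(2*H) = 2*H²)
1377*Y(-3) = 1377*(2*(-3)²) = 1377*(2*9) = 1377*18 = 24786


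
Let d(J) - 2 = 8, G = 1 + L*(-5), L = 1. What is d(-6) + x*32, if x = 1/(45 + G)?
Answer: 442/41 ≈ 10.780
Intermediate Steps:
G = -4 (G = 1 + 1*(-5) = 1 - 5 = -4)
d(J) = 10 (d(J) = 2 + 8 = 10)
x = 1/41 (x = 1/(45 - 4) = 1/41 ≈ 0.024390)
d(-6) + x*32 = 10 + (1/41)*32 = 10 + 32/41 = 442/41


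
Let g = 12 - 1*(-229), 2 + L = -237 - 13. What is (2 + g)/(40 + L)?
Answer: -243/212 ≈ -1.1462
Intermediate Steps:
L = -252 (L = -2 + (-237 - 13) = -2 - 250 = -252)
g = 241 (g = 12 + 229 = 241)
(2 + g)/(40 + L) = (2 + 241)/(40 - 252) = 243/(-212) = 243*(-1/212) = -243/212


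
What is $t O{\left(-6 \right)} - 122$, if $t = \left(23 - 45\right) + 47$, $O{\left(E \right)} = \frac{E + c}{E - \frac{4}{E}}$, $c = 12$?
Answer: $- \frac{1201}{8} \approx -150.13$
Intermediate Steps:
$O{\left(E \right)} = \frac{12 + E}{E - \frac{4}{E}}$ ($O{\left(E \right)} = \frac{E + 12}{E - \frac{4}{E}} = \frac{12 + E}{E - \frac{4}{E}}$)
$t = 25$ ($t = -22 + 47 = 25$)
$t O{\left(-6 \right)} - 122 = 25 \left(- \frac{6 \left(12 - 6\right)}{-4 + \left(-6\right)^{2}}\right) - 122 = 25 \left(\left(-6\right) \frac{1}{-4 + 36} \cdot 6\right) - 122 = 25 \left(\left(-6\right) \frac{1}{32} \cdot 6\right) - 122 = 25 \left(- \frac{9}{8}\right) - 122 = - \frac{225}{8} - 122 = - \frac{1201}{8}$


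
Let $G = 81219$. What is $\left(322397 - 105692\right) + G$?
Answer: $297924$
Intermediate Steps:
$\left(322397 - 105692\right) + G = \left(322397 - 105692\right) + 81219 = 216705 + 81219 = 297924$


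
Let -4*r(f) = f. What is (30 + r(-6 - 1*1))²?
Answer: 16129/16 ≈ 1008.1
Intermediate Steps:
r(f) = -f/4
(30 + r(-6 - 1*1))² = (30 - (-6 - 1*1)/4)² = (30 - (-6 - 1)/4)² = (30 - ¼*(-7))² = (30 + 7/4)² = (127/4)² = 16129/16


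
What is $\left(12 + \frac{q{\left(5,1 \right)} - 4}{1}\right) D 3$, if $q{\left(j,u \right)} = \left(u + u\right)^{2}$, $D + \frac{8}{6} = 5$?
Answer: $132$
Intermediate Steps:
$D = \frac{11}{3}$ ($D = - \frac{4}{3} + 5 = \frac{11}{3} \approx 3.6667$)
$q{\left(j,u \right)} = 4 u^{2}$ ($q{\left(j,u \right)} = \left(2 u\right)^{2} = 4 u^{2}$)
$\left(12 + \frac{q{\left(5,1 \right)} - 4}{1}\right) D 3 = \left(12 + \frac{4 \cdot 1^{2} - 4}{1}\right) \frac{11}{3} \cdot 3 = \left(12 + \left(4 \cdot 1 - 4\right) 1\right) 11 = \left(12 + \left(4 - 4\right) 1\right) 11 = \left(12 + 0 \cdot 1\right) 11 = \left(12 + 0\right) 11 = 12 \cdot 11 = 132$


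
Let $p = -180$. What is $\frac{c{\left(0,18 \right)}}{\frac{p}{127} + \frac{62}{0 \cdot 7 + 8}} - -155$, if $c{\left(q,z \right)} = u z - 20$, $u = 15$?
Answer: $\frac{625635}{3217} \approx 194.48$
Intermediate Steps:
$c{\left(q,z \right)} = -20 + 15 z$ ($c{\left(q,z \right)} = 15 z - 20 = -20 + 15 z$)
$\frac{c{\left(0,18 \right)}}{\frac{p}{127} + \frac{62}{0 \cdot 7 + 8}} - -155 = \frac{-20 + 15 \cdot 18}{- \frac{180}{127} + \frac{62}{0 \cdot 7 + 8}} - -155 = \frac{-20 + 270}{\left(-180\right) \frac{1}{127} + \frac{62}{0 + 8}} + 155 = \frac{250}{- \frac{180}{127} + \frac{62}{8}} + 155 = \frac{250}{- \frac{180}{127} + 62 \cdot \frac{1}{8}} + 155 = \frac{250}{- \frac{180}{127} + \frac{31}{4}} + 155 = \frac{250}{\frac{3217}{508}} + 155 = 250 \cdot \frac{508}{3217} + 155 = \frac{127000}{3217} + 155 = \frac{625635}{3217}$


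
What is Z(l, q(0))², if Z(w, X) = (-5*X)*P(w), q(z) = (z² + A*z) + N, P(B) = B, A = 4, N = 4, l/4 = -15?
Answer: 1440000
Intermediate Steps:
l = -60 (l = 4*(-15) = -60)
q(z) = 4 + z² + 4*z (q(z) = (z² + 4*z) + 4 = 4 + z² + 4*z)
Z(w, X) = -5*X*w (Z(w, X) = (-5*X)*w = -5*X*w)
Z(l, q(0))² = (-5*(4 + 0² + 4*0)*(-60))² = (-5*(4 + 0 + 0)*(-60))² = (-5*4*(-60))² = 1200² = 1440000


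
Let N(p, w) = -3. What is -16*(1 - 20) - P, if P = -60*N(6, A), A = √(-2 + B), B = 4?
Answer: 124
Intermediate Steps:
A = √2 (A = √(-2 + 4) = √2 ≈ 1.4142)
P = 180 (P = -60*(-3) = 180)
-16*(1 - 20) - P = -16*(1 - 20) - 1*180 = -16*(-19) - 180 = 304 - 180 = 124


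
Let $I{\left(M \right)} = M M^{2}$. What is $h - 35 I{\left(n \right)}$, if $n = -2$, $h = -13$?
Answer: $267$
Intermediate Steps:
$I{\left(M \right)} = M^{3}$
$h - 35 I{\left(n \right)} = -13 - 35 \left(-2\right)^{3} = -13 - -280 = -13 + 280 = 267$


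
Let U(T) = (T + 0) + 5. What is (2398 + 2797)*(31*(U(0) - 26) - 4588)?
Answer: -27216605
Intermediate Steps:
U(T) = 5 + T (U(T) = T + 5 = 5 + T)
(2398 + 2797)*(31*(U(0) - 26) - 4588) = (2398 + 2797)*(31*((5 + 0) - 26) - 4588) = 5195*(31*(5 - 26) - 4588) = 5195*(31*(-21) - 4588) = 5195*(-651 - 4588) = 5195*(-5239) = -27216605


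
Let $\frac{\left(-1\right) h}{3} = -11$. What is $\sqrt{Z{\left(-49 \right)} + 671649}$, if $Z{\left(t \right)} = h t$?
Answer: $36 \sqrt{517} \approx 818.55$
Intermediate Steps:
$h = 33$ ($h = \left(-3\right) \left(-11\right) = 33$)
$Z{\left(t \right)} = 33 t$
$\sqrt{Z{\left(-49 \right)} + 671649} = \sqrt{33 \left(-49\right) + 671649} = \sqrt{-1617 + 671649} = \sqrt{670032} = 36 \sqrt{517}$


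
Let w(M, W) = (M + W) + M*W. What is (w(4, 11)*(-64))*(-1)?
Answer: 3776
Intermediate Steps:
w(M, W) = M + W + M*W
(w(4, 11)*(-64))*(-1) = ((4 + 11 + 4*11)*(-64))*(-1) = ((4 + 11 + 44)*(-64))*(-1) = (59*(-64))*(-1) = -3776*(-1) = 3776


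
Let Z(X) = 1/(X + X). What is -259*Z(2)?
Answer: -259/4 ≈ -64.750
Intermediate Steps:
Z(X) = 1/(2*X)
-259*Z(2) = -259/(2*2) = -259*1/4 = -259/4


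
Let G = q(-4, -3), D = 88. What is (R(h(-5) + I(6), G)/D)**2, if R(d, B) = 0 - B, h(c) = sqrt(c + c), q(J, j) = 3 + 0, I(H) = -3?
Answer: 9/7744 ≈ 0.0011622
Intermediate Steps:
q(J, j) = 3
h(c) = sqrt(2)*sqrt(c) (h(c) = sqrt(2*c) = sqrt(2)*sqrt(c))
G = 3
R(d, B) = -B
(R(h(-5) + I(6), G)/D)**2 = (-1*3/88)**2 = (-3*1/88)**2 = (-3/88)**2 = 9/7744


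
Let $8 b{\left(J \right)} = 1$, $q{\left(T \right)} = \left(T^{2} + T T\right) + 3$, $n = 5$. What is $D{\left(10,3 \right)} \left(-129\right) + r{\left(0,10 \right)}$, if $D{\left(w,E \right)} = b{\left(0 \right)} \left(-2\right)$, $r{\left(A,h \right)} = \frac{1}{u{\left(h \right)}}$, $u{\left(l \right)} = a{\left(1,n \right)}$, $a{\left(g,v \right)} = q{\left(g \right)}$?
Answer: $\frac{649}{20} \approx 32.45$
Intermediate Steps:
$q{\left(T \right)} = 3 + 2 T^{2}$ ($q{\left(T \right)} = \left(T^{2} + T^{2}\right) + 3 = 2 T^{2} + 3 = 3 + 2 T^{2}$)
$a{\left(g,v \right)} = 3 + 2 g^{2}$
$u{\left(l \right)} = 5$ ($u{\left(l \right)} = 3 + 2 \cdot 1^{2} = 3 + 2 \cdot 1 = 3 + 2 = 5$)
$b{\left(J \right)} = \frac{1}{8}$ ($b{\left(J \right)} = \frac{1}{8} \cdot 1 = \frac{1}{8}$)
$r{\left(A,h \right)} = \frac{1}{5}$
$D{\left(w,E \right)} = - \frac{1}{4}$ ($D{\left(w,E \right)} = \frac{1}{8} \left(-2\right) = - \frac{1}{4}$)
$D{\left(10,3 \right)} \left(-129\right) + r{\left(0,10 \right)} = \left(- \frac{1}{4}\right) \left(-129\right) + \frac{1}{5} = \frac{129}{4} + \frac{1}{5} = \frac{649}{20}$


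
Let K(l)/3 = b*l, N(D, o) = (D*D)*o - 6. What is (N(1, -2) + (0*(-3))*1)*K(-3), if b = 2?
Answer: 144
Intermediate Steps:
N(D, o) = -6 + o*D**2 (N(D, o) = D**2*o - 6 = o*D**2 - 6 = -6 + o*D**2)
K(l) = 6*l (K(l) = 3*(2*l) = 6*l)
(N(1, -2) + (0*(-3))*1)*K(-3) = ((-6 - 2*1**2) + (0*(-3))*1)*(6*(-3)) = ((-6 - 2*1) + 0*1)*(-18) = ((-6 - 2) + 0)*(-18) = (-8 + 0)*(-18) = -8*(-18) = 144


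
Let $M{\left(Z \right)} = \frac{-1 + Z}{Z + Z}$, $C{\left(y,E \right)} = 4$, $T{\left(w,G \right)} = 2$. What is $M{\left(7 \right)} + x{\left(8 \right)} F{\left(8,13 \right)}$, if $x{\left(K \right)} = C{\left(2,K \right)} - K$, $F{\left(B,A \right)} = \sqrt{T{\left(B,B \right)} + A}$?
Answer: $\frac{3}{7} - 4 \sqrt{15} \approx -15.063$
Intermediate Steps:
$F{\left(B,A \right)} = \sqrt{2 + A}$
$M{\left(Z \right)} = \frac{-1 + Z}{2 Z}$
$x{\left(K \right)} = 4 - K$
$M{\left(7 \right)} + x{\left(8 \right)} F{\left(8,13 \right)} = \frac{-1 + 7}{2 \cdot 7} + \left(4 - 8\right) \sqrt{2 + 13} = \frac{1}{2} \cdot \frac{1}{7} \cdot 6 + \left(4 - 8\right) \sqrt{15} = \frac{3}{7} - 4 \sqrt{15}$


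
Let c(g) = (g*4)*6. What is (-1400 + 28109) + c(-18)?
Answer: 26277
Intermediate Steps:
c(g) = 24*g (c(g) = (4*g)*6 = 24*g)
(-1400 + 28109) + c(-18) = (-1400 + 28109) + 24*(-18) = 26709 - 432 = 26277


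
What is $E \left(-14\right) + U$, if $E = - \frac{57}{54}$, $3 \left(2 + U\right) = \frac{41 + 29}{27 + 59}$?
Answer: $\frac{5050}{387} \approx 13.049$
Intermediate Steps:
$U = - \frac{223}{129}$ ($U = -2 + \frac{\left(41 + 29\right) \frac{1}{27 + 59}}{3} = -2 + \frac{70 \cdot \frac{1}{86}}{3} = -2 + \frac{1}{3} \cdot \frac{35}{43} = -2 + \frac{35}{129} = - \frac{223}{129} \approx -1.7287$)
$E = - \frac{19}{18}$ ($E = \left(-57\right) \frac{1}{54} = - \frac{19}{18} \approx -1.0556$)
$E \left(-14\right) + U = \left(- \frac{19}{18}\right) \left(-14\right) - \frac{223}{129} = \frac{133}{9} - \frac{223}{129} = \frac{5050}{387}$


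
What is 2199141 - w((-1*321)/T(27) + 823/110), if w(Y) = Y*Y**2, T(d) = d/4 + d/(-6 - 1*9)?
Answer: 64474135361/27000 ≈ 2.3879e+6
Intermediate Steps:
T(d) = 11*d/60 (T(d) = d*(1/4) + d/(-6 - 9) = d/4 + d/(-15) = d/4 + d*(-1/15) = d/4 - d/15 = 11*d/60)
w(Y) = Y**3
2199141 - w((-1*321)/T(27) + 823/110) = 2199141 - ((-1*321)/(((11/60)*27)) + 823/110)**3 = 2199141 - (-321/99/20 + 823*(1/110))**3 = 2199141 - (-321*20/99 + 823/110)**3 = 2199141 - (-2140/33 + 823/110)**3 = 2199141 - (-1721/30)**3 = 2199141 - 1*(-5097328361/27000) = 2199141 + 5097328361/27000 = 64474135361/27000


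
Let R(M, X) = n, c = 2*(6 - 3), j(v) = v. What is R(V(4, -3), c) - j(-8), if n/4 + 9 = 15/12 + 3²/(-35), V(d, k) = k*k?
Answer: -841/35 ≈ -24.029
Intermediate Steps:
V(d, k) = k²
c = 6 (c = 2*3 = 6)
n = -1121/35 (n = -36 + 4*(15/12 + 3²/(-35)) = -36 + 4*(15*(1/12) + 9*(-1/35)) = -36 + 4*(5/4 - 9/35) = -36 + 4*(139/140) = -36 + 139/35 = -1121/35 ≈ -32.029)
R(M, X) = -1121/35
R(V(4, -3), c) - j(-8) = -1121/35 - 1*(-8) = -1121/35 + 8 = -841/35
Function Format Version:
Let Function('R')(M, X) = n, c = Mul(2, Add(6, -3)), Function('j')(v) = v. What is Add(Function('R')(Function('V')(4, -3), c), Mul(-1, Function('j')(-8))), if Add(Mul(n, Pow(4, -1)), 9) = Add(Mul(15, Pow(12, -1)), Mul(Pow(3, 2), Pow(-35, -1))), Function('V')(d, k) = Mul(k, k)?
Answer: Rational(-841, 35) ≈ -24.029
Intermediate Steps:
Function('V')(d, k) = Pow(k, 2)
c = 6 (c = Mul(2, 3) = 6)
n = Rational(-1121, 35) (n = Add(-36, Mul(4, Add(Mul(15, Pow(12, -1)), Mul(Pow(3, 2), Pow(-35, -1))))) = Add(-36, Mul(4, Add(Mul(15, Rational(1, 12)), Mul(9, Rational(-1, 35))))) = Add(-36, Mul(4, Add(Rational(5, 4), Rational(-9, 35)))) = Add(-36, Mul(4, Rational(139, 140))) = Add(-36, Rational(139, 35)) = Rational(-1121, 35) ≈ -32.029)
Function('R')(M, X) = Rational(-1121, 35)
Add(Function('R')(Function('V')(4, -3), c), Mul(-1, Function('j')(-8))) = Add(Rational(-1121, 35), Mul(-1, -8)) = Add(Rational(-1121, 35), 8) = Rational(-841, 35)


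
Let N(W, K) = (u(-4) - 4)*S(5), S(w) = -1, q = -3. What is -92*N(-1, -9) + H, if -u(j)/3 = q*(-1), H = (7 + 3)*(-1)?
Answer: -1206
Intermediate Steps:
H = -10 (H = 10*(-1) = -10)
u(j) = -9 (u(j) = -(-9)*(-1) = -3*3 = -9)
N(W, K) = 13 (N(W, K) = (-9 - 4)*(-1) = -13*(-1) = 13)
-92*N(-1, -9) + H = -92*13 - 10 = -1196 - 10 = -1206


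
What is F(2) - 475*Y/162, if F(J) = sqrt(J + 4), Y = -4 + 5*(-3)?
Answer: 9025/162 + sqrt(6) ≈ 58.159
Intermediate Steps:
Y = -19 (Y = -4 - 15 = -19)
F(J) = sqrt(4 + J)
F(2) - 475*Y/162 = sqrt(4 + 2) - (-9025)/162 = sqrt(6) - (-9025)/162 = sqrt(6) - 475*(-19/162) = sqrt(6) + 9025/162 = 9025/162 + sqrt(6)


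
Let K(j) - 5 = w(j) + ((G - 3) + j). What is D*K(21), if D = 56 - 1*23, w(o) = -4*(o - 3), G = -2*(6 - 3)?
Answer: -1815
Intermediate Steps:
G = -6 (G = -2*3 = -6)
w(o) = 12 - 4*o (w(o) = -4*(-3 + o) = 12 - 4*o)
D = 33 (D = 56 - 23 = 33)
K(j) = 8 - 3*j (K(j) = 5 + ((12 - 4*j) + ((-6 - 3) + j)) = 5 + ((12 - 4*j) + (-9 + j)) = 5 + (3 - 3*j) = 8 - 3*j)
D*K(21) = 33*(8 - 3*21) = 33*(8 - 63) = 33*(-55) = -1815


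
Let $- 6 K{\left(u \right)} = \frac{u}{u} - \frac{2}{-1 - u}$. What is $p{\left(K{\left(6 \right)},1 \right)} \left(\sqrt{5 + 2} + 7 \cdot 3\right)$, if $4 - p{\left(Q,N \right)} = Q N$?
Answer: $\frac{177}{2} + \frac{59 \sqrt{7}}{14} \approx 99.65$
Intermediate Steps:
$K{\left(u \right)} = - \frac{1}{6} + \frac{1}{3 \left(-1 - u\right)}$ ($K{\left(u \right)} = - \frac{\frac{u}{u} - \frac{2}{-1 - u}}{6} = - \frac{1 - \frac{2}{-1 - u}}{6} = - \frac{1}{6} + \frac{1}{3 \left(-1 - u\right)}$)
$p{\left(Q,N \right)} = 4 - N Q$ ($p{\left(Q,N \right)} = 4 - Q N = 4 - N Q$)
$p{\left(K{\left(6 \right)},1 \right)} \left(\sqrt{5 + 2} + 7 \cdot 3\right) = \left(4 - 1 \frac{-3 - 6}{6 \left(1 + 6\right)}\right) \left(\sqrt{5 + 2} + 7 \cdot 3\right) = \left(4 - 1 \frac{-3 - 6}{6 \cdot 7}\right) \left(\sqrt{7} + 21\right) = \left(4 - 1 \cdot \frac{1}{6} \cdot \frac{1}{7} \left(-9\right)\right) \left(21 + \sqrt{7}\right) = \left(4 - 1 \left(- \frac{3}{14}\right)\right) \left(21 + \sqrt{7}\right) = \left(4 + \frac{3}{14}\right) \left(21 + \sqrt{7}\right) = \frac{59 \left(21 + \sqrt{7}\right)}{14} = \frac{177}{2} + \frac{59 \sqrt{7}}{14}$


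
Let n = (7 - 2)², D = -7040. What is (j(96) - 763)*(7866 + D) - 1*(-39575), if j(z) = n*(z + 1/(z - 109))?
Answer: 18071931/13 ≈ 1.3901e+6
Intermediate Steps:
n = 25 (n = 5² = 25)
j(z) = 25*z + 25/(-109 + z) (j(z) = 25*(z + 1/(z - 109)) = 25*(z + 1/(-109 + z)) = 25*z + 25/(-109 + z))
(j(96) - 763)*(7866 + D) - 1*(-39575) = (25*(1 + 96² - 109*96)/(-109 + 96) - 763)*(7866 - 7040) - 1*(-39575) = (25*(1 + 9216 - 10464)/(-13) - 763)*826 + 39575 = (25*(-1/13)*(-1247) - 763)*826 + 39575 = (31175/13 - 763)*826 + 39575 = (21256/13)*826 + 39575 = 17557456/13 + 39575 = 18071931/13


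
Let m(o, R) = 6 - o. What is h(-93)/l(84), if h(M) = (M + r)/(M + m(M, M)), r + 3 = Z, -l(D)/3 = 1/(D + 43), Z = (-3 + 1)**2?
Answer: 5842/9 ≈ 649.11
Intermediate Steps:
Z = 4 (Z = (-2)**2 = 4)
l(D) = -3/(43 + D) (l(D) = -3/(D + 43) = -3/(43 + D))
r = 1 (r = -3 + 4 = 1)
h(M) = 1/6 + M/6 (h(M) = (M + 1)/(M + (6 - M)) = (1 + M)/6 = (1 + M)*(1/6) = 1/6 + M/6)
h(-93)/l(84) = (1/6 + (1/6)*(-93))/((-3/(43 + 84))) = (1/6 - 31/2)/((-3/127)) = -46/(3*((-3*1/127))) = -46/(3*(-3/127)) = -46/3*(-127/3) = 5842/9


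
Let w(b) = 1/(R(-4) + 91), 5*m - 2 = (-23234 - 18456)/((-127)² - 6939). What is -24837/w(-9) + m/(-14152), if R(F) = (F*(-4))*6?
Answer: -302025825118029/65028440 ≈ -4.6445e+6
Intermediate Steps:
R(F) = -24*F (R(F) = -4*F*6 = -24*F)
m = -2331/4595 (m = ⅖ + ((-23234 - 18456)/((-127)² - 6939))/5 = ⅖ + (-41690/(16129 - 6939))/5 = ⅖ + (-41690/9190)/5 = ⅖ + (-41690*1/9190)/5 = ⅖ + (⅕)*(-4169/919) = ⅖ - 4169/4595 = -2331/4595 ≈ -0.50729)
w(b) = 1/187 (w(b) = 1/(-24*(-4) + 91) = 1/(96 + 91) = 1/187)
-24837/w(-9) + m/(-14152) = -24837/1/187 - 2331/4595/(-14152) = -24837*187 - 2331/4595*(-1/14152) = -4644519 + 2331/65028440 = -302025825118029/65028440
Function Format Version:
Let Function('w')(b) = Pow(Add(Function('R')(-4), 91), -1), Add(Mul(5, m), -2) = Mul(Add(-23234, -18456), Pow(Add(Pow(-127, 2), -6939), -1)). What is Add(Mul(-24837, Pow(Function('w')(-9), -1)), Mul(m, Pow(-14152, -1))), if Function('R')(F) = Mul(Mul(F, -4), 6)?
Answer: Rational(-302025825118029, 65028440) ≈ -4.6445e+6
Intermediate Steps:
Function('R')(F) = Mul(-24, F) (Function('R')(F) = Mul(Mul(-4, F), 6) = Mul(-24, F))
m = Rational(-2331, 4595) (m = Add(Rational(2, 5), Mul(Rational(1, 5), Mul(Add(-23234, -18456), Pow(Add(Pow(-127, 2), -6939), -1)))) = Add(Rational(2, 5), Mul(Rational(1, 5), Mul(-41690, Pow(Add(16129, -6939), -1)))) = Add(Rational(2, 5), Mul(Rational(1, 5), Mul(-41690, Pow(9190, -1)))) = Add(Rational(2, 5), Mul(Rational(1, 5), Mul(-41690, Rational(1, 9190)))) = Add(Rational(2, 5), Mul(Rational(1, 5), Rational(-4169, 919))) = Add(Rational(2, 5), Rational(-4169, 4595)) = Rational(-2331, 4595) ≈ -0.50729)
Function('w')(b) = Rational(1, 187) (Function('w')(b) = Pow(Add(Mul(-24, -4), 91), -1) = Pow(Add(96, 91), -1) = Pow(187, -1) = Rational(1, 187))
Add(Mul(-24837, Pow(Function('w')(-9), -1)), Mul(m, Pow(-14152, -1))) = Add(Mul(-24837, Pow(Rational(1, 187), -1)), Mul(Rational(-2331, 4595), Pow(-14152, -1))) = Add(Mul(-24837, 187), Mul(Rational(-2331, 4595), Rational(-1, 14152))) = Add(-4644519, Rational(2331, 65028440)) = Rational(-302025825118029, 65028440)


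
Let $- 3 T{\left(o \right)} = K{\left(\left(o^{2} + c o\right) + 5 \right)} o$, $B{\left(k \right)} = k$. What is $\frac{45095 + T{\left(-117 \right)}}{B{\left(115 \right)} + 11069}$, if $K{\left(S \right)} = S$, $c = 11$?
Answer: $\frac{66121}{1398} \approx 47.297$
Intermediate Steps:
$T{\left(o \right)} = - \frac{o \left(5 + o^{2} + 11 o\right)}{3}$ ($T{\left(o \right)} = - \frac{\left(\left(o^{2} + 11 o\right) + 5\right) o}{3} = - \frac{\left(5 + o^{2} + 11 o\right) o}{3} = - \frac{o \left(5 + o^{2} + 11 o\right)}{3}$)
$\frac{45095 + T{\left(-117 \right)}}{B{\left(115 \right)} + 11069} = \frac{45095 - - 39 \left(5 + \left(-117\right)^{2} + 11 \left(-117\right)\right)}{115 + 11069} = \frac{45095 - - 39 \left(5 + 13689 - 1287\right)}{11184} = \left(45095 - \left(-39\right) 12407\right) \frac{1}{11184} = \left(45095 + 483873\right) \frac{1}{11184} = 528968 \cdot \frac{1}{11184} = \frac{66121}{1398}$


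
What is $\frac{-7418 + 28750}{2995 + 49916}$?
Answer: $\frac{21332}{52911} \approx 0.40317$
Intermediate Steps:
$\frac{-7418 + 28750}{2995 + 49916} = \frac{21332}{52911}$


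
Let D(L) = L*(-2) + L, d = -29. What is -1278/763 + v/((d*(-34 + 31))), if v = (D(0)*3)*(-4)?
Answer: -1278/763 ≈ -1.6750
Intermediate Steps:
D(L) = -L (D(L) = -2*L + L = -L)
v = 0 (v = (-1*0*3)*(-4) = (0*3)*(-4) = 0*(-4) = 0)
-1278/763 + v/((d*(-34 + 31))) = -1278/763 + 0/((-29*(-34 + 31))) = -1278*1/763 + 0/((-29*(-3))) = -1278/763 + 0/87 = -1278/763 + 0*(1/87) = -1278/763 + 0 = -1278/763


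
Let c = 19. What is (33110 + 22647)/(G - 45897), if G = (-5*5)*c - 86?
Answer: -55757/46458 ≈ -1.2002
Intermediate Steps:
G = -561 (G = -5*5*19 - 86 = -25*19 - 86 = -475 - 86 = -561)
(33110 + 22647)/(G - 45897) = (33110 + 22647)/(-561 - 45897) = 55757/(-46458) = 55757*(-1/46458) = -55757/46458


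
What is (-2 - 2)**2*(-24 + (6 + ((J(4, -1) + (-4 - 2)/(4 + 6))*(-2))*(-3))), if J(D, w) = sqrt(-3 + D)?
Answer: -1248/5 ≈ -249.60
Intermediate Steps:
(-2 - 2)**2*(-24 + (6 + ((J(4, -1) + (-4 - 2)/(4 + 6))*(-2))*(-3))) = (-2 - 2)**2*(-24 + (6 + ((sqrt(-3 + 4) + (-4 - 2)/(4 + 6))*(-2))*(-3))) = (-4)**2*(-24 + (6 + ((sqrt(1) - 6/10)*(-2))*(-3))) = 16*(-24 + (6 + ((1 - 6*1/10)*(-2))*(-3))) = 16*(-24 + (6 + ((1 - 3/5)*(-2))*(-3))) = 16*(-24 + (6 + ((2/5)*(-2))*(-3))) = 16*(-24 + (6 - 4/5*(-3))) = 16*(-24 + (6 + 12/5)) = 16*(-24 + 42/5) = 16*(-78/5) = -1248/5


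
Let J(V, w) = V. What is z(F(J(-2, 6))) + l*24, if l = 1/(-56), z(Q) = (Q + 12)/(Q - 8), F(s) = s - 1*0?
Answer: -10/7 ≈ -1.4286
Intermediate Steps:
F(s) = s (F(s) = s + 0 = s)
z(Q) = (12 + Q)/(-8 + Q)
l = -1/56 ≈ -0.017857
z(F(J(-2, 6))) + l*24 = (12 - 2)/(-8 - 2) - 1/56*24 = 10/(-10) - 3/7 = -⅒*10 - 3/7 = -1 - 3/7 = -10/7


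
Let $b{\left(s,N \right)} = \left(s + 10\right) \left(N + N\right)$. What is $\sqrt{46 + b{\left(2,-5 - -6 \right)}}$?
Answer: $\sqrt{70} \approx 8.3666$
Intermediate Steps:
$b{\left(s,N \right)} = 2 N \left(10 + s\right)$ ($b{\left(s,N \right)} = \left(10 + s\right) 2 N = 2 N \left(10 + s\right)$)
$\sqrt{46 + b{\left(2,-5 - -6 \right)}} = \sqrt{46 + 2 \left(-5 - -6\right) \left(10 + 2\right)} = \sqrt{46 + 2 \left(-5 + 6\right) 12} = \sqrt{46 + 2 \cdot 1 \cdot 12} = \sqrt{46 + 24} = \sqrt{70}$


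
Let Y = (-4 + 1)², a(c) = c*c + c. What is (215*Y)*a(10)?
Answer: 212850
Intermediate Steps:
a(c) = c + c² (a(c) = c² + c = c + c²)
Y = 9 (Y = (-3)² = 9)
(215*Y)*a(10) = (215*9)*(10*(1 + 10)) = 1935*(10*11) = 1935*110 = 212850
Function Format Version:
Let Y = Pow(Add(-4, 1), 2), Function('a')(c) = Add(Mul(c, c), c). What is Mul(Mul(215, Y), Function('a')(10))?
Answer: 212850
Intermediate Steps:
Function('a')(c) = Add(c, Pow(c, 2)) (Function('a')(c) = Add(Pow(c, 2), c) = Add(c, Pow(c, 2)))
Y = 9 (Y = Pow(-3, 2) = 9)
Mul(Mul(215, Y), Function('a')(10)) = Mul(Mul(215, 9), Mul(10, Add(1, 10))) = Mul(1935, Mul(10, 11)) = Mul(1935, 110) = 212850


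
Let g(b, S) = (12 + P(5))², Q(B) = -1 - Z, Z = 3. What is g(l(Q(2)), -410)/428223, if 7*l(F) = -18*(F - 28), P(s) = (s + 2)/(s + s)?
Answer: 16129/42822300 ≈ 0.00037665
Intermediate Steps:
Q(B) = -4 (Q(B) = -1 - 1*3 = -1 - 3 = -4)
P(s) = (2 + s)/(2*s) (P(s) = (2 + s)/((2*s)) = (2 + s)*(1/(2*s)) = (2 + s)/(2*s))
l(F) = 72 - 18*F/7 (l(F) = (-18*(F - 28))/7 = (-18*(-28 + F))/7 = (504 - 18*F)/7 = 72 - 18*F/7)
g(b, S) = 16129/100 (g(b, S) = (12 + (½)*(2 + 5)/5)² = (12 + (½)*(⅕)*7)² = (12 + 7/10)² = (127/10)² = 16129/100)
g(l(Q(2)), -410)/428223 = (16129/100)/428223 = (16129/100)*(1/428223) = 16129/42822300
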